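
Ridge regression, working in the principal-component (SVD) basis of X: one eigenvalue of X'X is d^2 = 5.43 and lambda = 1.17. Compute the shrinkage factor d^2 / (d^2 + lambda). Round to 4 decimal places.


Denominator = d^2 + lambda = 5.43 + 1.17 = 6.6000.
Shrinkage = 5.43 / 6.6000 = 0.8227.

0.8227


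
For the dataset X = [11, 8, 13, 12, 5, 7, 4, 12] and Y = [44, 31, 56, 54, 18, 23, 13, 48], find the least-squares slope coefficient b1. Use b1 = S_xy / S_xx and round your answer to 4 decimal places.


The sample means are xbar = 9.0000 and ybar = 35.8750.
Compute S_xx = 84.0000 and S_xy = 404.0000.
Slope b1 = S_xy / S_xx = 404.0000 / 84.0000 = 4.8095.

4.8095


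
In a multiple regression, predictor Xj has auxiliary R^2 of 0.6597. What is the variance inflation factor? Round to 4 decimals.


Using VIF = 1/(1 - R^2_j):
1 - 0.6597 = 0.3403.
VIF = 2.9386.

2.9386


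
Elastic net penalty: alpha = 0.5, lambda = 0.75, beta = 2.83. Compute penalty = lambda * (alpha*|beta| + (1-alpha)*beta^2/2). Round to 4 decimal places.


L1 component = 0.5 * |2.83| = 1.4150.
L2 component = 0.5 * 2.83^2 / 2 = 2.0022.
Penalty = 0.75 * (1.4150 + 2.0022) = 0.75 * 3.4172 = 2.5629.

2.5629


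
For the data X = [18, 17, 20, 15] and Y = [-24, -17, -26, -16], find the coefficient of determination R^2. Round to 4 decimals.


Fit the OLS line: b0 = 17.6154, b1 = -2.1923.
SSres = 12.2692.
SStot = 74.7500.
R^2 = 1 - 12.2692/74.7500 = 0.8359.

0.8359


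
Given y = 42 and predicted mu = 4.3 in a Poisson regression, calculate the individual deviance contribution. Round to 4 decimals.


First: ln(42/4.3) = 2.279055.
Then: 42 * 2.279055 = 95.720310.
y - mu = 42 - 4.3 = 37.7.
D = 2(95.720310 - 37.7) = 116.040620, which rounds to 116.0406.

116.0406


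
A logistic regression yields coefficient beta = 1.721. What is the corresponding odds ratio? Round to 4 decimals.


exp(1.721) = 5.5901.
So the odds ratio is 5.5901.

5.5901


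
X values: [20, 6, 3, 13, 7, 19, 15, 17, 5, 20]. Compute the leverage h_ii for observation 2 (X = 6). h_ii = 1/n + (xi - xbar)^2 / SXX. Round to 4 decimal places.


n = 10, xbar = 12.5000.
SXX = sum((xi - xbar)^2) = 400.5000.
h = 1/10 + (6 - 12.5000)^2 / 400.5000 = 0.2055.

0.2055


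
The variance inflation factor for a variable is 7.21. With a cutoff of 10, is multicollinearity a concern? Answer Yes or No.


Check: VIF = 7.21 vs threshold = 10.
Since 7.21 < 10, the answer is No.

No


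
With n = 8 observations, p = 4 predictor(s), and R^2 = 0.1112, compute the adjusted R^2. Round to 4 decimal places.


Plug in: Adj R^2 = 1 - (1 - 0.1112) * 7/3.
= 1 - 0.8888 * 7/3
= 1 - 6.2216 / 3
= 1 - 2.0739 = -1.0739.

-1.0739


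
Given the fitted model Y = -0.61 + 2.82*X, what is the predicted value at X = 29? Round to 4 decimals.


Predicted value:
Y = -0.61 + (2.82)(29) = -0.61 + 81.7800 = 81.1700.

81.1700


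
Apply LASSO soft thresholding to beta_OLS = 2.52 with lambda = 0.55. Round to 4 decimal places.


Check: |2.52| = 2.52 vs lambda = 0.55.
Since |beta| > lambda, coefficient = sign(beta)*(|beta| - lambda) = 1.9700.
Soft-thresholded coefficient = 1.9700.

1.9700


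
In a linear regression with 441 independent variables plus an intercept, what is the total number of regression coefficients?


Total coefficients = number of predictors + 1 (for the intercept).
= 441 + 1 = 442.

442


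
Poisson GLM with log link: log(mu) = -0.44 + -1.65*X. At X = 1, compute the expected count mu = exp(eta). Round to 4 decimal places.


Linear predictor: eta = -0.44 + (-1.65)(1) = -2.0900.
Expected count: mu = exp(-2.0900) = 0.1237.

0.1237


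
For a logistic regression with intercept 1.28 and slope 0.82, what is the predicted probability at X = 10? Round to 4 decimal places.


z = 1.28 + 0.82 * 10 = 9.4800.
Sigmoid: P = 1 / (1 + exp(-9.4800)) = 0.9999.

0.9999


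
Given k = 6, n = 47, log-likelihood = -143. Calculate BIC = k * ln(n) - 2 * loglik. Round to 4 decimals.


ln(47) = 3.850148.
k * ln(n) = 6 * 3.850148 = 23.100888.
-2L = 286.
BIC = 23.100888 + 286 = 309.100888, which rounds to 309.1009.

309.1009


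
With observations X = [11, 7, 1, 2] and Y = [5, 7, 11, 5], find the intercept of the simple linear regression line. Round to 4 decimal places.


First find the slope: b1 = -0.3398.
Means: xbar = 5.2500, ybar = 7.0000.
b0 = ybar - b1 * xbar = 7.0000 - -0.3398 * 5.2500 = 8.7838.

8.7838


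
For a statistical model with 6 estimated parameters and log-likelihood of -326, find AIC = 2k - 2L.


Compute:
2k = 2*6 = 12.
-2*loglik = -2*(-326) = 652.
AIC = 12 + 652 = 664.

664


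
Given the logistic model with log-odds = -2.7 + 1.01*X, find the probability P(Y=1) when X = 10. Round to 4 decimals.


Compute z = -2.7 + (1.01)(10) = 7.4000.
exp(-z) = 0.0006.
P = 1/(1 + 0.0006) = 0.9994.

0.9994


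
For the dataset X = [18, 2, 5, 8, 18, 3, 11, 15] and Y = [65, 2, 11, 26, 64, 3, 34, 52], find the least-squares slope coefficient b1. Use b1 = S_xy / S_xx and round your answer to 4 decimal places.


Calculate xbar = 10.0000, ybar = 32.1250.
S_xx = 296.0000, S_xy = 1182.0000.
Using b1 = S_xy / S_xx = 1182.0000 / 296.0000, we get b1 = 3.9932.

3.9932


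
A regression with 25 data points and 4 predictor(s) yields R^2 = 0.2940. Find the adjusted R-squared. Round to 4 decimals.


Plug in: Adj R^2 = 1 - (1 - 0.2940) * 24/20.
= 1 - 0.7060 * 24/20
= 1 - 16.9440 / 20
= 1 - 0.8472 = 0.1528.

0.1528


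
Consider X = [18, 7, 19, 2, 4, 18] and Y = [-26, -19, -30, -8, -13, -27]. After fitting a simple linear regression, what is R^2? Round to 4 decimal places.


Fit the OLS line: b0 = -8.2939, b1 = -1.0770.
SSres = 21.0108.
SStot = 377.5000.
R^2 = 1 - 21.0108/377.5000 = 0.9443.

0.9443


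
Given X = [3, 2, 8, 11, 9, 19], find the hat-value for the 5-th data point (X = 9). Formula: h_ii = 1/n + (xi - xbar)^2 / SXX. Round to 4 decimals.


Compute xbar = 8.6667 with n = 6 observations.
SXX = 189.3333.
Leverage = 1/6 + (9 - 8.6667)^2/189.3333 = 0.1673.

0.1673


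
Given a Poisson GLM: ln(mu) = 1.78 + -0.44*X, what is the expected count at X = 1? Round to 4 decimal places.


Linear predictor: eta = 1.78 + (-0.44)(1) = 1.3400.
Expected count: mu = exp(1.3400) = 3.8190.

3.8190


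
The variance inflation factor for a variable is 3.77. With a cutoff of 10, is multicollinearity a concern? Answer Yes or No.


Check: VIF = 3.77 vs threshold = 10.
Since 3.77 < 10, the answer is No.

No


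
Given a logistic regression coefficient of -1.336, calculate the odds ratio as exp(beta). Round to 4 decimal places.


exp(-1.336) = 0.2629.
So the odds ratio is 0.2629.

0.2629


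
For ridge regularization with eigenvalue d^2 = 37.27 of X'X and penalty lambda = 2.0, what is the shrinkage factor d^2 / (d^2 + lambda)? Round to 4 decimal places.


Compute the denominator: 37.27 + 2.0 = 39.2700.
Shrinkage factor = 37.27 / 39.2700 = 0.9491.

0.9491


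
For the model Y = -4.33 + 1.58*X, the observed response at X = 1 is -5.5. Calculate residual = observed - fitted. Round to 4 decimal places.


Predicted = -4.33 + 1.58 * 1 = -2.7500.
Residual = -5.5 - -2.7500 = -2.7500.

-2.7500


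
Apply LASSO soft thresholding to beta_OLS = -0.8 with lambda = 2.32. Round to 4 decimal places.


Check: |-0.8| = 0.8 vs lambda = 2.32.
Since |beta| <= lambda, the coefficient is set to 0.
Soft-thresholded coefficient = 0.0000.

0.0000


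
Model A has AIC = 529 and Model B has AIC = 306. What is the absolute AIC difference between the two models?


Absolute difference = |529 - 306| = 223.
The model with lower AIC (B) is preferred.

223


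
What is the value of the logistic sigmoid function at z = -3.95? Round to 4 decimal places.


First, exp(3.9500) = 51.9354.
Then sigma(z) = 1/(1 + 51.9354) = 0.0189.

0.0189


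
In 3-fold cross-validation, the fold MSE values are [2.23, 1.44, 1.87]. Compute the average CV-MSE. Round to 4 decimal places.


Total MSE across folds = 5.5400.
CV-MSE = 5.5400/3 = 1.8467.

1.8467


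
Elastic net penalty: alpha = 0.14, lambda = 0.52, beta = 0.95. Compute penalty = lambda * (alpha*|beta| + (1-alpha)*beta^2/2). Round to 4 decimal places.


alpha * |beta| = 0.14 * 0.95 = 0.1330.
(1-alpha) * beta^2/2 = 0.86 * 0.9025/2 = 0.3881.
Total = 0.52 * (0.1330 + 0.3881) = 0.2710.

0.2710


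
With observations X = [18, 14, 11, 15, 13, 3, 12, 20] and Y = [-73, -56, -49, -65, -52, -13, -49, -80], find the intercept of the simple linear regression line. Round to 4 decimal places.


Compute b1 = -3.9496 from the OLS formula.
With xbar = 13.2500 and ybar = -54.6250, the intercept is:
b0 = -54.6250 - -3.9496 * 13.2500 = -2.2929.

-2.2929


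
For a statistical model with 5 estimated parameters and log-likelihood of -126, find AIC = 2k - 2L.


AIC = 2k - 2*loglik = 2(5) - 2(-126).
= 10 + 252 = 262.

262


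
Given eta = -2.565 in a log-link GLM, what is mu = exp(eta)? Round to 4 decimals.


mu = exp(eta) = exp(-2.565).
= 0.0769.

0.0769


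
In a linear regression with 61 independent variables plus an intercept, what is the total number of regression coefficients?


Each predictor gets one coefficient, plus one intercept.
Total parameters = 61 + 1 = 62.

62


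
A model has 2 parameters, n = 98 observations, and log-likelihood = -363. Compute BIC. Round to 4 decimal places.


ln(98) = 4.584967.
k * ln(n) = 2 * 4.584967 = 9.169934.
-2L = 726.
BIC = 9.169934 + 726 = 735.169934, which rounds to 735.1699.

735.1699


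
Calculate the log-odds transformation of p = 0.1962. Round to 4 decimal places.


Compute the odds: 0.1962/0.8038 = 0.2441.
Take the natural log: ln(0.2441) = -1.4102.

-1.4102


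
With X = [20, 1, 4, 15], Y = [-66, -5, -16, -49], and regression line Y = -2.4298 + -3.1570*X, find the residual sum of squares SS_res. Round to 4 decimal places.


For each point, residual = actual - predicted.
Residuals: [-0.4302, 0.5868, -0.9422, 0.7848].
Sum of squared residuals = 2.0331.

2.0331


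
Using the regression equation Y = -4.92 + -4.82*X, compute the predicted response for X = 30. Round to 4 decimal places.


Predicted value:
Y = -4.92 + (-4.82)(30) = -4.92 + -144.6000 = -149.5200.

-149.5200


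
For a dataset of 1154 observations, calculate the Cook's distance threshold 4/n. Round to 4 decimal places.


The threshold is 4/n.
4/1154 = 0.0035.

0.0035


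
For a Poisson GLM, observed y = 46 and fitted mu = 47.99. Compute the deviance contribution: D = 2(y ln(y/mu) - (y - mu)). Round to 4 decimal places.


y/mu = 46/47.99 = 0.958533 (approx.), and ln(46/47.99) = -0.042351.
y * ln(y/mu) = 46 * -0.042351 = -1.948146.
y - mu = -1.99.
D = 2 * (-1.948146 - -1.99) = 0.083708, which rounds to 0.0837.

0.0837


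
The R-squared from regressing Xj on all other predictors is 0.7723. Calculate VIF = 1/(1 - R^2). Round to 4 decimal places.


VIF = 1 / (1 - 0.7723).
= 1 / 0.2277 = 4.3917.

4.3917


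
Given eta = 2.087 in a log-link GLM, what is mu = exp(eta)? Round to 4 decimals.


The inverse log link gives:
mu = exp(2.087) = 8.0607.

8.0607


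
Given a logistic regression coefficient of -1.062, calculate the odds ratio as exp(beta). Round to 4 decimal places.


Odds ratio = exp(beta) = exp(-1.062).
= 0.3458.

0.3458


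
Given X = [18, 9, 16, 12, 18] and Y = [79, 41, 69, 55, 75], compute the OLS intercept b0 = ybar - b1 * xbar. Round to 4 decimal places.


First find the slope: b1 = 3.9177.
Means: xbar = 14.6000, ybar = 63.8000.
b0 = ybar - b1 * xbar = 63.8000 - 3.9177 * 14.6000 = 6.6013.

6.6013


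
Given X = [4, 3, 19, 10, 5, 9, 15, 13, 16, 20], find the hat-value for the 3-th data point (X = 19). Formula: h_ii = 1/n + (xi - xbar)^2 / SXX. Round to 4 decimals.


n = 10, xbar = 11.4000.
SXX = sum((xi - xbar)^2) = 342.4000.
h = 1/10 + (19 - 11.4000)^2 / 342.4000 = 0.2687.

0.2687


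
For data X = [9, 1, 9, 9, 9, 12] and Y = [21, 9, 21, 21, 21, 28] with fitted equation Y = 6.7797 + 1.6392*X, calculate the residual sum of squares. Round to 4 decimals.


Compute predicted values, then residuals = yi - yhat_i.
Residuals: [-0.5325, 0.5811, -0.5325, -0.5325, -0.5325, 1.5499].
SSres = sum(residual^2) = 3.8741.

3.8741


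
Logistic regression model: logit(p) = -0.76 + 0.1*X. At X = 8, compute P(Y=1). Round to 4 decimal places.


Compute z = -0.76 + (0.1)(8) = 0.0400.
exp(-z) = 0.9608.
P = 1/(1 + 0.9608) = 0.5100.

0.5100


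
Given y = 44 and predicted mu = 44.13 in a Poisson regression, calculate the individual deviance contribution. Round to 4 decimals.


Compute y*ln(y/mu) = 44*ln(44/44.13) = 44*-0.002950 = -0.129800.
y - mu = -0.13.
D = 2*(-0.129800 - (-0.13)) = 0.000400, which rounds to 0.0004.

0.0004


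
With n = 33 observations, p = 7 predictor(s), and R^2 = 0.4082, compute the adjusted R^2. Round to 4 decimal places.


Adjusted R^2 = 1 - (1 - R^2) * (n-1)/(n-p-1).
(1 - R^2) = 0.5918.
(n-1)/(n-p-1) = 32/25.
(1 - R^2) * (n-1) = 0.5918 * 32 = 18.9376.
Divide by (n-p-1): 18.9376 / 25 = 0.7575.
Adj R^2 = 1 - 0.7575 = 0.2425.

0.2425


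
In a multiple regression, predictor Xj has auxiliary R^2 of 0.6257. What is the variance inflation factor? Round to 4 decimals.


VIF = 1 / (1 - 0.6257).
= 1 / 0.3743 = 2.6717.

2.6717


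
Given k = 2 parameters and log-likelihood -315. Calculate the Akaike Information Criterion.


AIC = 2*2 - 2*(-315).
= 4 + 630 = 634.

634


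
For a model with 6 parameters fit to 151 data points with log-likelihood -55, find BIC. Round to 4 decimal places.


k * ln(n) = 6 * ln(151) = 6 * 5.017280 = 30.103680.
-2 * loglik = -2 * (-55) = 110.
BIC = 30.103680 + 110 = 140.103680, which rounds to 140.1037.

140.1037


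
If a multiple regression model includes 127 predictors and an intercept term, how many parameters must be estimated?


Including the intercept, the model has 127 predictor coefficients + 1 intercept.
Total = 128.

128


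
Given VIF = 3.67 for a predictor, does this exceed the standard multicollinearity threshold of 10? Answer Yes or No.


Check: VIF = 3.67 vs threshold = 10.
Since 3.67 < 10, the answer is No.

No


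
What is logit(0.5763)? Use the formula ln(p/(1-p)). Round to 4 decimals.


1 - p = 0.4237.
p/(1-p) = 1.3602.
logit = ln(1.3602) = 0.3076.

0.3076


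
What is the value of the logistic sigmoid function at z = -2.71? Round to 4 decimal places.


exp(2.7100) = 15.0293.
1 + exp(-z) = 16.0293.
sigmoid = 1/16.0293 = 0.0624.

0.0624


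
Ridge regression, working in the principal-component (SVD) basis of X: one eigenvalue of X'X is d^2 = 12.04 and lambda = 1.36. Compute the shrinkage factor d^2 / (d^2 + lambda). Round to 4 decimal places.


Denominator = d^2 + lambda = 12.04 + 1.36 = 13.4000.
Shrinkage = 12.04 / 13.4000 = 0.8985.

0.8985


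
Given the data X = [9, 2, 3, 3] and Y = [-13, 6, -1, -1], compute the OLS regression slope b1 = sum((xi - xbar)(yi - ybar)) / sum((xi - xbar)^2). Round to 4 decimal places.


The sample means are xbar = 4.2500 and ybar = -2.2500.
Compute S_xx = 30.7500 and S_xy = -72.7500.
Slope b1 = S_xy / S_xx = -72.7500 / 30.7500 = -2.3659.

-2.3659


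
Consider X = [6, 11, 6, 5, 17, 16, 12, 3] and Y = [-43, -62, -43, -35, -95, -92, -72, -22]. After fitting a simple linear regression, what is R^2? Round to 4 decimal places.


After computing the OLS fit (b0=-9.9124, b1=-5.0619):
SSres = 41.2577, SStot = 5012.0000.
R^2 = 1 - 41.2577/5012.0000 = 0.9918.

0.9918


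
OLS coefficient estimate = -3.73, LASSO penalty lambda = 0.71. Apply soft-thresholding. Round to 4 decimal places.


Check: |-3.73| = 3.73 vs lambda = 0.71.
Since |beta| > lambda, coefficient = sign(beta)*(|beta| - lambda) = -3.0200.
Soft-thresholded coefficient = -3.0200.

-3.0200


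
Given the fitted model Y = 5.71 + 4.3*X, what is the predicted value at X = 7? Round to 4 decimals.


Substitute X = 7 into the equation:
Y = 5.71 + 4.3 * 7 = 5.71 + 30.1000 = 35.8100.

35.8100


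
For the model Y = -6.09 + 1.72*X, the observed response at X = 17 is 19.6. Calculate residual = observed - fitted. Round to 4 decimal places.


Fitted value at X = 17 is yhat = -6.09 + 1.72*17 = 23.1500.
Residual = 19.6 - 23.1500 = -3.5500.

-3.5500


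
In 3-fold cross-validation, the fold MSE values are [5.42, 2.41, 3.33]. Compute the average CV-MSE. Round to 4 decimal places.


Add all fold MSEs: 11.1600.
Divide by k = 3: 11.1600/3 = 3.7200.

3.7200


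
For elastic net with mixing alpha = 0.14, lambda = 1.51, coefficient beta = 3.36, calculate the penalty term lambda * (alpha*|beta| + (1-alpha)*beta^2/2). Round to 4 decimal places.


Compute:
L1 = 0.14 * 3.36 = 0.4704.
L2 = 0.86 * 3.36^2 / 2 = 4.8545.
Penalty = 1.51 * (0.4704 + 4.8545) = 8.0406.

8.0406


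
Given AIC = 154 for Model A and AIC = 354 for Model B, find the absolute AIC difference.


|AIC_A - AIC_B| = |154 - 354| = 200.
Model A is preferred (lower AIC).

200


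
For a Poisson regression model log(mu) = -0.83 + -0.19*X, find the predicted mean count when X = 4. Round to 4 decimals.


eta = -0.83 + -0.19 * 4 = -1.5900.
mu = exp(-1.5900) = 0.2039.

0.2039


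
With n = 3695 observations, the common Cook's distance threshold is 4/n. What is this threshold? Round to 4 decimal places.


The threshold is 4/n.
4/3695 = 0.0011.

0.0011


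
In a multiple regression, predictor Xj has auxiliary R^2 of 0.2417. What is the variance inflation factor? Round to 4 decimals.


Using VIF = 1/(1 - R^2_j):
1 - 0.2417 = 0.7583.
VIF = 1.3187.

1.3187


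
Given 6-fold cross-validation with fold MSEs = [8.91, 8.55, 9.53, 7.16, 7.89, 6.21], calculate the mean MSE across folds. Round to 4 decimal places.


Total MSE across folds = 48.2500.
CV-MSE = 48.2500/6 = 8.0417.

8.0417


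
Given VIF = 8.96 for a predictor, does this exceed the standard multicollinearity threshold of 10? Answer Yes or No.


Compare VIF = 8.96 to the threshold of 10.
8.96 < 10, so the answer is No.

No


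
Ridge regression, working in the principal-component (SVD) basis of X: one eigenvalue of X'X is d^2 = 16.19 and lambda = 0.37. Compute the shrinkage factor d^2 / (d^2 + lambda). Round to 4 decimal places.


Compute the denominator: 16.19 + 0.37 = 16.5600.
Shrinkage factor = 16.19 / 16.5600 = 0.9777.

0.9777


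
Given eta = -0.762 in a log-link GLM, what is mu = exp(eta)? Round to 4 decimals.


The inverse log link gives:
mu = exp(-0.762) = 0.4667.

0.4667


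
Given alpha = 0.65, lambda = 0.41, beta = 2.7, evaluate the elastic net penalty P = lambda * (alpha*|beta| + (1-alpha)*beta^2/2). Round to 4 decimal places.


Compute:
L1 = 0.65 * 2.7 = 1.7550.
L2 = 0.35 * 2.7^2 / 2 = 1.2758.
Penalty = 0.41 * (1.7550 + 1.2758) = 1.2426.

1.2426


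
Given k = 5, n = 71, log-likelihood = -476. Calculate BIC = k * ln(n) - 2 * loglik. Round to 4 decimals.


ln(71) = 4.262680.
k * ln(n) = 5 * 4.262680 = 21.313400.
-2L = 952.
BIC = 21.313400 + 952 = 973.313400, which rounds to 973.3134.

973.3134


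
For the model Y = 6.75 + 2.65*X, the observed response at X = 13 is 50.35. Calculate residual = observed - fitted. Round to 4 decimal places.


Predicted = 6.75 + 2.65 * 13 = 41.2000.
Residual = 50.35 - 41.2000 = 9.1500.

9.1500


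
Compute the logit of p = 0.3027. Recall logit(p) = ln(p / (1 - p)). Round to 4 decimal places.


1 - p = 0.6973.
p/(1-p) = 0.4341.
logit = ln(0.4341) = -0.8345.

-0.8345


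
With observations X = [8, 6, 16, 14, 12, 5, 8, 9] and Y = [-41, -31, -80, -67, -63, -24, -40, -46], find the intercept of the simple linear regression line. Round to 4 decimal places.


First find the slope: b1 = -4.9289.
Means: xbar = 9.7500, ybar = -49.0000.
b0 = ybar - b1 * xbar = -49.0000 - -4.9289 * 9.7500 = -0.9431.

-0.9431


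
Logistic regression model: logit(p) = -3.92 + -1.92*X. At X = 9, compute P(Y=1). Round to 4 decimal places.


Compute z = -3.92 + (-1.92)(9) = -21.2000.
exp(-z) = 1610805175.6028.
P = 1/(1 + 1610805175.6028) = 0.0000.

0.0000


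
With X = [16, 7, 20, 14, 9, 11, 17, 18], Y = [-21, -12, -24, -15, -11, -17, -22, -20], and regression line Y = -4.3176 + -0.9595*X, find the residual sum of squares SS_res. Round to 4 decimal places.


For each point, residual = actual - predicted.
Residuals: [-1.3304, -0.9659, -0.4924, 2.7506, 1.9531, -2.1279, -1.3709, 1.5886].
Sum of squared residuals = 23.2568.

23.2568


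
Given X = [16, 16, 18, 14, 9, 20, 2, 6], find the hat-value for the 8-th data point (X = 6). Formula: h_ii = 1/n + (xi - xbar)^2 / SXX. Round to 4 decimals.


Compute xbar = 12.6250 with n = 8 observations.
SXX = 277.8750.
Leverage = 1/8 + (6 - 12.6250)^2/277.8750 = 0.2830.

0.2830


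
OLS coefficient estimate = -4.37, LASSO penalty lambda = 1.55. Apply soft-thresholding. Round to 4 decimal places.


Check: |-4.37| = 4.37 vs lambda = 1.55.
Since |beta| > lambda, coefficient = sign(beta)*(|beta| - lambda) = -2.8200.
Soft-thresholded coefficient = -2.8200.

-2.8200


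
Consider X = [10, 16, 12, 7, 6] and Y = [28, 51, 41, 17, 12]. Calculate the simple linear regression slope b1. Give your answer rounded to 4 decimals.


First compute the means: xbar = 10.2000, ybar = 29.8000.
Then S_xx = sum((xi - xbar)^2) = 64.8000.
S_xy = sum((xi - xbar)(yi - ybar)) = 259.2000.
b1 = S_xy / S_xx = 259.2000 / 64.8000 = 4.0000.

4.0000


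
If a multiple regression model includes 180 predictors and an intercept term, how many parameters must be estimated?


Including the intercept, the model has 180 predictor coefficients + 1 intercept.
Total = 181.

181


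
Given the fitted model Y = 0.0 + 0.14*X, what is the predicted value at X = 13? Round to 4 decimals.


Plug X = 13 into Y = 0.0 + 0.14*X:
Y = 0.0 + 1.8200 = 1.8200.

1.8200


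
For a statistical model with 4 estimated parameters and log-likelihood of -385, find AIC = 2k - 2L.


Compute:
2k = 2*4 = 8.
-2*loglik = -2*(-385) = 770.
AIC = 8 + 770 = 778.

778


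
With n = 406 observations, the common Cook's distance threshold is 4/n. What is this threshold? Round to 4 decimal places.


Cook's distance cutoff = 4/n = 4/406.
= 0.0099.

0.0099


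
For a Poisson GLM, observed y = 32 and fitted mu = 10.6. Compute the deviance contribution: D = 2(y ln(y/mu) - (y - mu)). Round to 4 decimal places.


First: ln(32/10.6) = 1.104882.
Then: 32 * 1.104882 = 35.356224.
y - mu = 32 - 10.6 = 21.4.
D = 2(35.356224 - 21.4) = 27.912448, which rounds to 27.9124.

27.9124


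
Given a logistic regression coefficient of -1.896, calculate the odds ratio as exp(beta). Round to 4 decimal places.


Odds ratio = exp(beta) = exp(-1.896).
= 0.1502.

0.1502


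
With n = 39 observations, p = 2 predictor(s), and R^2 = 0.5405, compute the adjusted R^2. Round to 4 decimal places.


Using the formula:
(1 - 0.5405) = 0.4595.
Multiply by 38/36: 0.4595 * 38 = 17.4610, then 17.4610 / 36 = 0.4850.
Adj R^2 = 1 - 0.4850 = 0.5150.

0.5150


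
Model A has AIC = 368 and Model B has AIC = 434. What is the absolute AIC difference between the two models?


Compute |368 - 434| = 66.
Model A has the smaller AIC.

66


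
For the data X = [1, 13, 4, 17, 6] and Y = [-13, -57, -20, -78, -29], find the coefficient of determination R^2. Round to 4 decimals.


The fitted line is Y = -5.6899 + -4.1110*X.
SSres = 27.0469, SStot = 2981.2000.
R^2 = 1 - SSres/SStot = 0.9909.

0.9909


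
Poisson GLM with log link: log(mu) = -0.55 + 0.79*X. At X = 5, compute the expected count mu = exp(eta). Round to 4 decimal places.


eta = -0.55 + 0.79 * 5 = 3.4000.
mu = exp(3.4000) = 29.9641.

29.9641


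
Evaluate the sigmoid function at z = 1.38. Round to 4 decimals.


exp(-1.3800) = 0.2516.
1 + exp(-z) = 1.2516.
sigmoid = 1/1.2516 = 0.7990.

0.7990


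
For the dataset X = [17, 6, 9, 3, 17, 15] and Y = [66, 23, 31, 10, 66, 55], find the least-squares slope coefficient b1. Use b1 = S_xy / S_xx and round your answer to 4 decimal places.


First compute the means: xbar = 11.1667, ybar = 41.8333.
Then S_xx = sum((xi - xbar)^2) = 180.8333.
S_xy = sum((xi - xbar)(yi - ybar)) = 713.1667.
b1 = S_xy / S_xx = 713.1667 / 180.8333 = 3.9438.

3.9438


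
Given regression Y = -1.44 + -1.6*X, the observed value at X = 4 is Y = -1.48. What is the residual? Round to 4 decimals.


Predicted = -1.44 + -1.6 * 4 = -7.8400.
Residual = -1.48 - -7.8400 = 6.3600.

6.3600


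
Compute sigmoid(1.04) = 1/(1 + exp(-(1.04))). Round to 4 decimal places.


exp(-1.0400) = 0.3535.
1 + exp(-z) = 1.3535.
sigmoid = 1/1.3535 = 0.7389.

0.7389


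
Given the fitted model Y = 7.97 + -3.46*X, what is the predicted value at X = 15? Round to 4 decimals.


Plug X = 15 into Y = 7.97 + -3.46*X:
Y = 7.97 + -51.9000 = -43.9300.

-43.9300


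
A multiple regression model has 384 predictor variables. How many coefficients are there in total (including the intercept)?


Including the intercept, the model has 384 predictor coefficients + 1 intercept.
Total = 385.

385


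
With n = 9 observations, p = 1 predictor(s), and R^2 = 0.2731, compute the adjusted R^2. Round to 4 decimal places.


Plug in: Adj R^2 = 1 - (1 - 0.2731) * 8/7.
= 1 - 0.7269 * 8/7
= 1 - 5.8152 / 7
= 1 - 0.8307 = 0.1693.

0.1693


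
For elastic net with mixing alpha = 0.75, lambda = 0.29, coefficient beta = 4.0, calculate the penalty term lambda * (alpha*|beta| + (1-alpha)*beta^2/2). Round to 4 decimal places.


L1 component = 0.75 * |4.0| = 3.0000.
L2 component = 0.25 * 4.0^2 / 2 = 2.0000.
Penalty = 0.29 * (3.0000 + 2.0000) = 0.29 * 5.0000 = 1.4500.

1.4500


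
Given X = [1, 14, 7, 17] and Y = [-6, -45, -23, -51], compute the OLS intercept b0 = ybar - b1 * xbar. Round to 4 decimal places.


First find the slope: b1 = -2.8772.
Means: xbar = 9.7500, ybar = -31.2500.
b0 = ybar - b1 * xbar = -31.2500 - -2.8772 * 9.7500 = -3.1971.

-3.1971


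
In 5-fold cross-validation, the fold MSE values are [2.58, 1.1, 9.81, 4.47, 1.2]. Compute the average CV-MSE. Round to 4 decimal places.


Add all fold MSEs: 19.1600.
Divide by k = 5: 19.1600/5 = 3.8320.

3.8320


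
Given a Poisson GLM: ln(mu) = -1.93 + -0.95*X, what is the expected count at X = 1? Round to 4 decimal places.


Compute eta = -1.93 + -0.95 * 1 = -2.8800.
Apply inverse link: mu = e^-2.8800 = 0.0561.

0.0561


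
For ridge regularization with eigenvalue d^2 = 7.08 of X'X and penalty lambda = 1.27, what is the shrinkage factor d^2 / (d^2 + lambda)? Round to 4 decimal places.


Compute the denominator: 7.08 + 1.27 = 8.3500.
Shrinkage factor = 7.08 / 8.3500 = 0.8479.

0.8479


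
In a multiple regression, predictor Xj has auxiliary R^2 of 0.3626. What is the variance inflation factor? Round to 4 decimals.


Using VIF = 1/(1 - R^2_j):
1 - 0.3626 = 0.6374.
VIF = 1.5689.

1.5689


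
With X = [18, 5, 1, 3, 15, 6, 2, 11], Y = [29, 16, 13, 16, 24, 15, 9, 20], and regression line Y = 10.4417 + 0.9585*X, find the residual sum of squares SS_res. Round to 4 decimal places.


Predicted values from Y = 10.4417 + 0.9585*X.
Residuals: [1.3053, 0.7658, 1.5998, 2.6828, -0.8192, -1.1927, -3.3587, -0.9852].
SSres = 26.3921.

26.3921


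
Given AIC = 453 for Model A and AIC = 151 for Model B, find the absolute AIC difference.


Absolute difference = |453 - 151| = 302.
The model with lower AIC (B) is preferred.

302


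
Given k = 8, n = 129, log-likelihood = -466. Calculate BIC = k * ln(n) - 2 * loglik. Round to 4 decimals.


k * ln(n) = 8 * ln(129) = 8 * 4.859812 = 38.878496.
-2 * loglik = -2 * (-466) = 932.
BIC = 38.878496 + 932 = 970.878496, which rounds to 970.8785.

970.8785


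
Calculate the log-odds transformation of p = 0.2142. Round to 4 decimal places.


Compute the odds: 0.2142/0.7858 = 0.2726.
Take the natural log: ln(0.2726) = -1.2998.

-1.2998


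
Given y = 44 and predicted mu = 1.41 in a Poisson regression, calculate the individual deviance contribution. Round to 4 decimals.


y/mu = 44/1.41 = 31.205674 (approx.), and ln(44/1.41) = 3.440600.
y * ln(y/mu) = 44 * 3.440600 = 151.386400.
y - mu = 42.59.
D = 2 * (151.386400 - 42.59) = 217.592800, which rounds to 217.5928.

217.5928


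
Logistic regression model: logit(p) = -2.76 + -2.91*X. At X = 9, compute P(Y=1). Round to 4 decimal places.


Linear predictor: z = -2.76 + -2.91 * 9 = -28.9500.
P = 1/(1 + exp(28.9500)) = 1/(1 + 3739600860992.2570) = 0.0000.

0.0000


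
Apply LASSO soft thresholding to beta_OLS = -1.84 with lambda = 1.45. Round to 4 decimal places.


|beta_OLS| = 1.84.
lambda = 1.45.
Since |beta| > lambda, coefficient = sign(beta)*(|beta| - lambda) = -0.3900.
Result = -0.3900.

-0.3900


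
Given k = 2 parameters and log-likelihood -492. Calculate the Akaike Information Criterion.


Compute:
2k = 2*2 = 4.
-2*loglik = -2*(-492) = 984.
AIC = 4 + 984 = 988.

988


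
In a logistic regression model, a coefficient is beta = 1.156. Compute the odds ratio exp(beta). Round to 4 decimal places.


The odds ratio is computed as:
OR = e^(1.156) = 3.1772.

3.1772


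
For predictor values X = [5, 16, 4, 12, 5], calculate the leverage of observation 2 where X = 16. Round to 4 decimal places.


Mean of X: xbar = 8.4000.
SXX = 113.2000.
For X = 16: h = 1/5 + (16 - 8.4000)^2/113.2000 = 0.7102.

0.7102


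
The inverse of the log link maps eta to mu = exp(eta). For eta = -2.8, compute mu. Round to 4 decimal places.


The inverse log link gives:
mu = exp(-2.8) = 0.0608.

0.0608


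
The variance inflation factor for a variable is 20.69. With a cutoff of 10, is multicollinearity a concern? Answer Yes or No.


Check: VIF = 20.69 vs threshold = 10.
Since 20.69 >= 10, the answer is Yes.

Yes


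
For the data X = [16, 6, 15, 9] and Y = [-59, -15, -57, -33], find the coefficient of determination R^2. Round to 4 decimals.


Fit the OLS line: b0 = 9.0000, b1 = -4.3478.
SSres = 15.6522.
SStot = 1320.0000.
R^2 = 1 - 15.6522/1320.0000 = 0.9881.

0.9881


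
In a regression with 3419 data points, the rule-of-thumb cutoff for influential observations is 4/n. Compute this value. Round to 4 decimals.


Using the rule of thumb:
Threshold = 4 / 3419 = 0.0012.

0.0012


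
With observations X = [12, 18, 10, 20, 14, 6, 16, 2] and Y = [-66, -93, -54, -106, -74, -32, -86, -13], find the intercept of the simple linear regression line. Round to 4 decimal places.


Compute b1 = -5.1522 from the OLS formula.
With xbar = 12.2500 and ybar = -65.5000, the intercept is:
b0 = -65.5000 - -5.1522 * 12.2500 = -2.3854.

-2.3854


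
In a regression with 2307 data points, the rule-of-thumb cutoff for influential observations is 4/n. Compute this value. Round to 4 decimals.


Cook's distance cutoff = 4/n = 4/2307.
= 0.0017.

0.0017


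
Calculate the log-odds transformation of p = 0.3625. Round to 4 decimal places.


Compute the odds: 0.3625/0.6375 = 0.5686.
Take the natural log: ln(0.5686) = -0.5645.

-0.5645


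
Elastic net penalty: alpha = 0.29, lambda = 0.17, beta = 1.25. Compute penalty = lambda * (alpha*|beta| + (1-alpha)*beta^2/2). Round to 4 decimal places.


L1 component = 0.29 * |1.25| = 0.3625.
L2 component = 0.71 * 1.25^2 / 2 = 0.5547.
Penalty = 0.17 * (0.3625 + 0.5547) = 0.17 * 0.9172 = 0.1559.

0.1559


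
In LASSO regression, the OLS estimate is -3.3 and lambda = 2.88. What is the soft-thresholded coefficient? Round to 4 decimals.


|beta_OLS| = 3.3.
lambda = 2.88.
Since |beta| > lambda, coefficient = sign(beta)*(|beta| - lambda) = -0.4200.
Result = -0.4200.

-0.4200


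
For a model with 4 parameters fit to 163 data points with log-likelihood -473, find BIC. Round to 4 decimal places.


Compute k*ln(n) = 4*ln(163) = 4*5.093750 = 20.375000.
Then -2*loglik = 946.
BIC = 20.375000 + 946 = 966.375000, which rounds to 966.3750.

966.3750


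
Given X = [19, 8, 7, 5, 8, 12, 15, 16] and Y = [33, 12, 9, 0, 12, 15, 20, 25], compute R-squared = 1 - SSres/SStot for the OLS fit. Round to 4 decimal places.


After computing the OLS fit (b0=-6.3333, b1=1.9630):
SSres = 47.2593, SStot = 723.5000.
R^2 = 1 - 47.2593/723.5000 = 0.9347.

0.9347


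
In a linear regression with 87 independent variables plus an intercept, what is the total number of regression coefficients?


Each predictor gets one coefficient, plus one intercept.
Total parameters = 87 + 1 = 88.

88


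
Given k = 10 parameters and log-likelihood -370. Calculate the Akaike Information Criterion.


AIC = 2k - 2*loglik = 2(10) - 2(-370).
= 20 + 740 = 760.

760


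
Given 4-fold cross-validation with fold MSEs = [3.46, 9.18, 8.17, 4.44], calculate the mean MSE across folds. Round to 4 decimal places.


Sum of fold MSEs = 25.2500.
Average = 25.2500 / 4 = 6.3125.

6.3125


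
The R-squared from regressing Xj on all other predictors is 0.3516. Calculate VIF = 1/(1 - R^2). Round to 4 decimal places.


Using VIF = 1/(1 - R^2_j):
1 - 0.3516 = 0.6484.
VIF = 1.5423.

1.5423


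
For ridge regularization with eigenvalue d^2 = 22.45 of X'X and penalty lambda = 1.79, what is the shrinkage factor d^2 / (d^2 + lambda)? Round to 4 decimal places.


Compute the denominator: 22.45 + 1.79 = 24.2400.
Shrinkage factor = 22.45 / 24.2400 = 0.9262.

0.9262


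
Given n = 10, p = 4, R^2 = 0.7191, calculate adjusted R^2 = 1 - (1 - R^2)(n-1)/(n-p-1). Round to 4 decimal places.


Adjusted R^2 = 1 - (1 - R^2) * (n-1)/(n-p-1).
(1 - R^2) = 0.2809.
(n-1)/(n-p-1) = 9/5.
(1 - R^2) * (n-1) = 0.2809 * 9 = 2.5281.
Divide by (n-p-1): 2.5281 / 5 = 0.5056.
Adj R^2 = 1 - 0.5056 = 0.4944.

0.4944


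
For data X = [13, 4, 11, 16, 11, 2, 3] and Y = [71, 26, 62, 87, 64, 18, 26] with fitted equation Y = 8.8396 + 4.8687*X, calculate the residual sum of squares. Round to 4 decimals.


Predicted values from Y = 8.8396 + 4.8687*X.
Residuals: [-1.1327, -2.3144, -0.3953, 0.2612, 1.6047, -0.5770, 2.5543].
SSres = 16.2964.

16.2964


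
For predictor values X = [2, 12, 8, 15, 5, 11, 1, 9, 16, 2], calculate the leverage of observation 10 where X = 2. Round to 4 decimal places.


n = 10, xbar = 8.1000.
SXX = sum((xi - xbar)^2) = 268.9000.
h = 1/10 + (2 - 8.1000)^2 / 268.9000 = 0.2384.

0.2384


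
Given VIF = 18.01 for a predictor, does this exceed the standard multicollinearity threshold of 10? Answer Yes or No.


The threshold is 10.
VIF = 18.01 is >= 10.
Multicollinearity indication: Yes.

Yes


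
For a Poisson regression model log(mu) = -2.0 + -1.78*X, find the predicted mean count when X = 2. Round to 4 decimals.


eta = -2.0 + -1.78 * 2 = -5.5600.
mu = exp(-5.5600) = 0.0038.

0.0038


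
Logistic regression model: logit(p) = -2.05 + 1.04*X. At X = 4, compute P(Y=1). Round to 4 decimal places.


Compute z = -2.05 + (1.04)(4) = 2.1100.
exp(-z) = 0.1212.
P = 1/(1 + 0.1212) = 0.8919.

0.8919


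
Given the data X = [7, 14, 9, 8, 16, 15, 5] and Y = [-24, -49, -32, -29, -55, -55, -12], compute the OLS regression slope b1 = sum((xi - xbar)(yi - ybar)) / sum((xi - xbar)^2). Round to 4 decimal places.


First compute the means: xbar = 10.5714, ybar = -36.5714.
Then S_xx = sum((xi - xbar)^2) = 113.7143.
S_xy = sum((xi - xbar)(yi - ybar)) = -432.7143.
b1 = S_xy / S_xx = -432.7143 / 113.7143 = -3.8053.

-3.8053


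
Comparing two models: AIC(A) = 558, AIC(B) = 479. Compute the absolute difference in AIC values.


Compute |558 - 479| = 79.
Model B has the smaller AIC.

79


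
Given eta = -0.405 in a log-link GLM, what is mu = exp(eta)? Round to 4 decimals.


mu = exp(eta) = exp(-0.405).
= 0.6670.

0.6670


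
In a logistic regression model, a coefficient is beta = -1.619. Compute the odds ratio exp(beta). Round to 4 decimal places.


exp(-1.619) = 0.1981.
So the odds ratio is 0.1981.

0.1981


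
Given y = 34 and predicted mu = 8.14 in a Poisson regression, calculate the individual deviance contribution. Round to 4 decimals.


y/mu = 34/8.14 = 4.176904 (approx.), and ln(34/8.14) = 1.429570.
y * ln(y/mu) = 34 * 1.429570 = 48.605380.
y - mu = 25.86.
D = 2 * (48.605380 - 25.86) = 45.490760, which rounds to 45.4908.

45.4908


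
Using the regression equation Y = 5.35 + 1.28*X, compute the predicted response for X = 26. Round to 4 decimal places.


Plug X = 26 into Y = 5.35 + 1.28*X:
Y = 5.35 + 33.2800 = 38.6300.

38.6300


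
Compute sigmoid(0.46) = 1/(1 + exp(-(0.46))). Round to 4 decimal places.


exp(-0.4600) = 0.6313.
1 + exp(-z) = 1.6313.
sigmoid = 1/1.6313 = 0.6130.

0.6130


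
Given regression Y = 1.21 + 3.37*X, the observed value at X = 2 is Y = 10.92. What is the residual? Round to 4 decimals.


Predicted = 1.21 + 3.37 * 2 = 7.9500.
Residual = 10.92 - 7.9500 = 2.9700.

2.9700


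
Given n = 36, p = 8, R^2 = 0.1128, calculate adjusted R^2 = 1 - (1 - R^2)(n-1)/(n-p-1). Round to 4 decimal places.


Plug in: Adj R^2 = 1 - (1 - 0.1128) * 35/27.
= 1 - 0.8872 * 35/27
= 1 - 31.0520 / 27
= 1 - 1.1501 = -0.1501.

-0.1501


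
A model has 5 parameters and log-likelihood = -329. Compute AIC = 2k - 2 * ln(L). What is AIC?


AIC = 2k - 2*loglik = 2(5) - 2(-329).
= 10 + 658 = 668.

668


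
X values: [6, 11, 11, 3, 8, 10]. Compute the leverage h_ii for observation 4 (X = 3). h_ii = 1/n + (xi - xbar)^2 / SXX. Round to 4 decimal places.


Mean of X: xbar = 8.1667.
SXX = 50.8333.
For X = 3: h = 1/6 + (3 - 8.1667)^2/50.8333 = 0.6918.

0.6918


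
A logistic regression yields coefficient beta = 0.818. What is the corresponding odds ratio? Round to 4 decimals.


exp(0.818) = 2.2660.
So the odds ratio is 2.2660.

2.2660


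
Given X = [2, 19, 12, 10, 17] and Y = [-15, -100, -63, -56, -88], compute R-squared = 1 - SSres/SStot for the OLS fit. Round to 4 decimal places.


Fit the OLS line: b0 = -5.2090, b1 = -4.9326.
SSres = 6.3910.
SStot = 4337.2000.
R^2 = 1 - 6.3910/4337.2000 = 0.9985.

0.9985


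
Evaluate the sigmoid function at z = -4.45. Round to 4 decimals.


Compute exp(4.4500) = 85.6269.
Sigmoid = 1 / (1 + 85.6269) = 1 / 86.6269 = 0.0115.

0.0115


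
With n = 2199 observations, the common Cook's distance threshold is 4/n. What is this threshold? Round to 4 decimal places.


Using the rule of thumb:
Threshold = 4 / 2199 = 0.0018.

0.0018


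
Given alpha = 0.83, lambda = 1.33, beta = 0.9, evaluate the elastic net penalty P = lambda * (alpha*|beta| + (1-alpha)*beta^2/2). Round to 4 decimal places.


Compute:
L1 = 0.83 * 0.9 = 0.7470.
L2 = 0.17 * 0.9^2 / 2 = 0.0689.
Penalty = 1.33 * (0.7470 + 0.0689) = 1.0851.

1.0851


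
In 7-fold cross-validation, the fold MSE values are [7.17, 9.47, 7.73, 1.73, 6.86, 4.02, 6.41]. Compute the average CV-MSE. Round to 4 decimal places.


Add all fold MSEs: 43.3900.
Divide by k = 7: 43.3900/7 = 6.1986.

6.1986


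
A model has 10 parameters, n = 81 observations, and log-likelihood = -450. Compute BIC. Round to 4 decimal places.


Compute k*ln(n) = 10*ln(81) = 10*4.394449 = 43.944490.
Then -2*loglik = 900.
BIC = 43.944490 + 900 = 943.944490, which rounds to 943.9445.

943.9445


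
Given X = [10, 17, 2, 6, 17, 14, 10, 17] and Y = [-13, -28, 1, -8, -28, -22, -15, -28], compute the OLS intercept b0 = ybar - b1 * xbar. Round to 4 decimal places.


First find the slope: b1 = -1.9059.
Means: xbar = 11.6250, ybar = -17.6250.
b0 = ybar - b1 * xbar = -17.6250 - -1.9059 * 11.6250 = 4.5313.

4.5313


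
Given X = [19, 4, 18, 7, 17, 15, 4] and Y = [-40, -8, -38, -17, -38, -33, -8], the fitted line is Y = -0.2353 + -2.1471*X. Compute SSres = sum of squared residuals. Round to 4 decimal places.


Predicted values from Y = -0.2353 + -2.1471*X.
Residuals: [1.0302, 0.8237, 0.8831, -1.7350, -1.2640, -0.5582, 0.8237].
SSres = 8.1176.

8.1176


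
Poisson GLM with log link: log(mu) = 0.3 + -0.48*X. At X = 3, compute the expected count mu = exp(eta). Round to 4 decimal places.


Linear predictor: eta = 0.3 + (-0.48)(3) = -1.1400.
Expected count: mu = exp(-1.1400) = 0.3198.

0.3198
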